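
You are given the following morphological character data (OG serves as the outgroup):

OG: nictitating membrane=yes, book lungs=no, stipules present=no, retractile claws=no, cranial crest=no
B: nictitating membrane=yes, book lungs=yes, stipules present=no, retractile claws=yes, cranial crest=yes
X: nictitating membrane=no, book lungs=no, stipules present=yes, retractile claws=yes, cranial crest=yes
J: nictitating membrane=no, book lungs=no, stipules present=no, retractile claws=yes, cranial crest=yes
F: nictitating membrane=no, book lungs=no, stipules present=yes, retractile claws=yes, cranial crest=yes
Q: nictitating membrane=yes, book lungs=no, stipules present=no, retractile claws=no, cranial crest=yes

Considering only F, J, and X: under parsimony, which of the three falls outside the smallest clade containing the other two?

Character polarity is set by the outgroup: the derived state is whichever differs from the outgroup's state, so for nictitating membrane the derived state is 'no', and for the remaining characters it is 'yes'.
nictitating membrane (derived state 'no') is shared by F, J, and X — a synapomorphy uniting that clade.
book lungs (derived state 'yes') is unique to B (autapomorphy; uninformative for grouping).
Only F and X show the derived state 'yes' for stipules present, supporting them as a clade.
retractile claws (derived state 'yes') is shared by B, F, J, and X — a synapomorphy uniting that clade.
All ingroup taxa share the derived state 'yes' for cranial crest; it defines the ingroup but does not resolve relationships within it.
Most parsimonious ingroup topology: ((B,((X,F),J)),Q).
X and F share a more recent common ancestor with each other than either does with J, so J is the least closely related of the three.

J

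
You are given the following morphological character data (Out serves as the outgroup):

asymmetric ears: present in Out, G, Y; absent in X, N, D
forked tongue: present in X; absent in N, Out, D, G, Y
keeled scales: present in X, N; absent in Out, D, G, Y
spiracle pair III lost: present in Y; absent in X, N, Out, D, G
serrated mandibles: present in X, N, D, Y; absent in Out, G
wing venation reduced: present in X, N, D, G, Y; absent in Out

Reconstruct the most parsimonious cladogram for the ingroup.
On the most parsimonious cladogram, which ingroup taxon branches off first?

Character polarity is set by the outgroup: the derived state is whichever differs from the outgroup's state, so for asymmetric ears the derived state is 'absent', and for the remaining characters it is 'present'.
asymmetric ears (derived state 'absent') is shared by D, N, and X — a synapomorphy uniting that clade.
forked tongue (derived state 'present') is unique to X (autapomorphy; uninformative for grouping).
keeled scales: derived state 'present' in N and X only — synapomorphy for {N, X}.
spiracle pair III lost (derived state 'present') is unique to Y (autapomorphy; uninformative for grouping).
serrated mandibles (derived state 'present') is shared by D, N, X, and Y — a synapomorphy uniting that clade.
wing venation reduced (derived state 'present') is shared by all ingroup taxa — unites the whole ingroup.
Most parsimonious ingroup topology: (G,(Y,((X,N),D))).
G is sister to the clade containing all other ingroup taxa, so it is the earliest-diverging (most basal) ingroup lineage.

G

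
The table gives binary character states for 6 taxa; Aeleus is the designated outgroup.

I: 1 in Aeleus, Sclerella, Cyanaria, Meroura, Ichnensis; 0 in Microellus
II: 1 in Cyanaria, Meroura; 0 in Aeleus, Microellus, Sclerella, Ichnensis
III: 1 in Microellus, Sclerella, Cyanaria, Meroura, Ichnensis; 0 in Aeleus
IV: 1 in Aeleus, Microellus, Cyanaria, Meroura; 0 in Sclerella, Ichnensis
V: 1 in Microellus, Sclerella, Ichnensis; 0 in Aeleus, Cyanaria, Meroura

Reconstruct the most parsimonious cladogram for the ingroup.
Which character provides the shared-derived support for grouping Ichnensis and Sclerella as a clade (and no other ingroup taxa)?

IV

Character polarity is set by the outgroup: the derived state is whichever differs from the outgroup's state, so for I, IV the derived state is '0', and for the remaining characters it is '1'.
I: derived state '0' in Microellus only — an autapomorphy, so it tells us nothing about relationships among taxa.
Only Cyanaria and Meroura show the derived state '1' for II, supporting them as a clade.
III (derived state '1') is shared by all ingroup taxa — unites the whole ingroup.
IV: derived state '0' in Ichnensis and Sclerella only — synapomorphy for {Ichnensis, Sclerella}.
V: derived state '1' in Ichnensis, Microellus, and Sclerella only — synapomorphy for {Ichnensis, Microellus, Sclerella}.
Most parsimonious ingroup topology: ((Microellus,(Sclerella,Ichnensis)),(Cyanaria,Meroura)).
The clade {Ichnensis, Sclerella} is supported by IV: its derived state '0' occurs in exactly those taxa and in no other taxon (including the outgroup).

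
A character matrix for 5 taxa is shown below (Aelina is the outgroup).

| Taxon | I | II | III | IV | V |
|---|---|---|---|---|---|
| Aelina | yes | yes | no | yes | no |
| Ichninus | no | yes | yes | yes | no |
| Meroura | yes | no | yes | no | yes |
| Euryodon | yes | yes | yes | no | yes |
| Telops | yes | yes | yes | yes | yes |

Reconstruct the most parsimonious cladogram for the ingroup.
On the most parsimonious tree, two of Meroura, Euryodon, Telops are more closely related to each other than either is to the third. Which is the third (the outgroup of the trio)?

Telops

Character polarity is set by the outgroup: the derived state is whichever differs from the outgroup's state, so for I, II, IV the derived state is 'no', and for the remaining characters it is 'yes'.
I (derived state 'no') is unique to Ichninus (autapomorphy; uninformative for grouping).
II: derived state 'no' in Meroura only — an autapomorphy, so it tells us nothing about relationships among taxa.
All ingroup taxa share the derived state 'yes' for III; it defines the ingroup but does not resolve relationships within it.
IV: derived state 'no' in Euryodon and Meroura only — synapomorphy for {Euryodon, Meroura}.
V: derived state 'yes' in Euryodon, Meroura, and Telops only — synapomorphy for {Euryodon, Meroura, Telops}.
Most parsimonious ingroup topology: (Ichninus,((Meroura,Euryodon),Telops)).
Euryodon and Meroura share a more recent common ancestor with each other than either does with Telops, so Telops is the least closely related of the three.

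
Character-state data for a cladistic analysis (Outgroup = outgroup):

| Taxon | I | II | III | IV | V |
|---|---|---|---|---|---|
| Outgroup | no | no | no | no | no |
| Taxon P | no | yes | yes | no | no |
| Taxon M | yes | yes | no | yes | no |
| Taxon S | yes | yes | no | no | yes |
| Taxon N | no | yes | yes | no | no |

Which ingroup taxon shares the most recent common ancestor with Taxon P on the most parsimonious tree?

The outgroup has state 'no' for every character, so 'yes' is the derived state throughout.
Only Taxon M and Taxon S show the derived state 'yes' for I, supporting them as a clade.
All ingroup taxa share the derived state 'yes' for II; it defines the ingroup but does not resolve relationships within it.
Only Taxon N and Taxon P show the derived state 'yes' for III, supporting them as a clade.
IV: derived state 'yes' in Taxon M only — an autapomorphy, so it tells us nothing about relationships among taxa.
V: derived state 'yes' in Taxon S only — an autapomorphy, so it tells us nothing about relationships among taxa.
Most parsimonious ingroup topology: ((Taxon P,Taxon N),(Taxon M,Taxon S)).
Taxon P and Taxon N form a cherry on this tree, so they are sister taxa.

Taxon N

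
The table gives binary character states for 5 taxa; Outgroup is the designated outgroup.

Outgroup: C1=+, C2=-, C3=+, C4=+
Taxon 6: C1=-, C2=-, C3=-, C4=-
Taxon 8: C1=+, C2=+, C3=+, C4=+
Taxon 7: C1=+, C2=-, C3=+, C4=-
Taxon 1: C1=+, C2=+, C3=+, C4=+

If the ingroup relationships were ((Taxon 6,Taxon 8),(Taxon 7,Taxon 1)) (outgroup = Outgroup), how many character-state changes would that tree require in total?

6

Map each character onto ((Taxon 6,Taxon 8),(Taxon 7,Taxon 1)) (rooted by Outgroup) and count the minimum state changes it requires (Fitch parsimony):
C1: 1; C2: 2; C3: 1; C4: 2.
Total tree length = 6.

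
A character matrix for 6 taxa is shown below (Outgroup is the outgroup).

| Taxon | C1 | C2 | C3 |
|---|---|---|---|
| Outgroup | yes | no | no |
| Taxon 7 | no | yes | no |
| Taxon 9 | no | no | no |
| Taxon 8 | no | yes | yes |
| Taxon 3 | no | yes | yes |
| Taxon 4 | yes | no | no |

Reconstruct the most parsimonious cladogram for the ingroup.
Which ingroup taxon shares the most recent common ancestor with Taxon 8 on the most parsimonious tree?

Character polarity is set by the outgroup: the derived state is whichever differs from the outgroup's state, so for C1 the derived state is 'no', and for the remaining characters it is 'yes'.
Only Taxon 3, Taxon 7, Taxon 8, and Taxon 9 show the derived state 'no' for C1, supporting them as a clade.
Only Taxon 3, Taxon 7, and Taxon 8 show the derived state 'yes' for C2, supporting them as a clade.
C3 (derived state 'yes') is shared by Taxon 3 and Taxon 8 — a synapomorphy uniting that clade.
Most parsimonious ingroup topology: ((((Taxon 8,Taxon 3),Taxon 7),Taxon 9),Taxon 4).
Taxon 8 and Taxon 3 form a cherry on this tree, so they are sister taxa.

Taxon 3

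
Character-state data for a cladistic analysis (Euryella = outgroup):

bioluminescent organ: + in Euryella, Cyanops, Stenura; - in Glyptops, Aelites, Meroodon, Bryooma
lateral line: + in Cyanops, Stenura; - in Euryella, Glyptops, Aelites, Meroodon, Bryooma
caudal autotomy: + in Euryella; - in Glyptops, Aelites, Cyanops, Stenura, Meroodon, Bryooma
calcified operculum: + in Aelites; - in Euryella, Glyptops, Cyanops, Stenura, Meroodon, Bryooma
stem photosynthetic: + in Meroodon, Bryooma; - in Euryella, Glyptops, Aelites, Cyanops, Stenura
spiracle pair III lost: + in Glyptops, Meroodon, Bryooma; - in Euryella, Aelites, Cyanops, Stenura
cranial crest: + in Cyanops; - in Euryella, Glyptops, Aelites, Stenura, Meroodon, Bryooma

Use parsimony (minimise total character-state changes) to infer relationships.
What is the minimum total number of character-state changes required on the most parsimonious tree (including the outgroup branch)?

7

Character polarity is set by the outgroup: the derived state is whichever differs from the outgroup's state, so for bioluminescent organ, caudal autotomy the derived state is '-', and for the remaining characters it is '+'.
bioluminescent organ: derived state '-' in Aelites, Bryooma, Glyptops, and Meroodon only — synapomorphy for {Aelites, Bryooma, Glyptops, Meroodon}.
lateral line: derived state '+' in Cyanops and Stenura only — synapomorphy for {Cyanops, Stenura}.
caudal autotomy (derived state '-') is shared by all ingroup taxa — unites the whole ingroup.
calcified operculum (derived state '+') is unique to Aelites (autapomorphy; uninformative for grouping).
stem photosynthetic (derived state '+') is shared by Bryooma and Meroodon — a synapomorphy uniting that clade.
Only Bryooma, Glyptops, and Meroodon show the derived state '+' for spiracle pair III lost, supporting them as a clade.
cranial crest: derived state '+' in Cyanops only — an autapomorphy, so it tells us nothing about relationships among taxa.
Most parsimonious ingroup topology: (((Glyptops,(Meroodon,Bryooma)),Aelites),(Cyanops,Stenura)).
Changes per character on this tree: bioluminescent organ: 1; lateral line: 1; caudal autotomy: 1; calcified operculum: 1; stem photosynthetic: 1; spiracle pair III lost: 1; cranial crest: 1.
Total = 7.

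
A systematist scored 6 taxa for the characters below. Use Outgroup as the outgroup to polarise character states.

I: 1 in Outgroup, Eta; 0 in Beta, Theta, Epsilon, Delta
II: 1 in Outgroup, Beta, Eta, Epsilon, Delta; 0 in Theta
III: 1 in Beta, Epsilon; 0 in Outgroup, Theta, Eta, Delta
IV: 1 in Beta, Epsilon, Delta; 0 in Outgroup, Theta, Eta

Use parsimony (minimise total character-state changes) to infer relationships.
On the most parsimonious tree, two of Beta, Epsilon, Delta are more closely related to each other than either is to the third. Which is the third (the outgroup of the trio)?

Character polarity is set by the outgroup: the derived state is whichever differs from the outgroup's state, so for I, II the derived state is '0', and for the remaining characters it is '1'.
I: derived state '0' in Beta, Delta, Epsilon, and Theta only — synapomorphy for {Beta, Delta, Epsilon, Theta}.
II (derived state '0') is unique to Theta (autapomorphy; uninformative for grouping).
Only Beta and Epsilon show the derived state '1' for III, supporting them as a clade.
IV (derived state '1') is shared by Beta, Delta, and Epsilon — a synapomorphy uniting that clade.
Most parsimonious ingroup topology: ((((Beta,Epsilon),Delta),Theta),Eta).
Beta and Epsilon share a more recent common ancestor with each other than either does with Delta, so Delta is the least closely related of the three.

Delta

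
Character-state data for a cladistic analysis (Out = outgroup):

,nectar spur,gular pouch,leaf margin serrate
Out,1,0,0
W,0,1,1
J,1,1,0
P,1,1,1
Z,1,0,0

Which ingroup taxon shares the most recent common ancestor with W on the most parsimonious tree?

Character polarity is set by the outgroup: the derived state is whichever differs from the outgroup's state, so for nectar spur the derived state is '0', and for the remaining characters it is '1'.
nectar spur (derived state '0') is unique to W (autapomorphy; uninformative for grouping).
gular pouch (derived state '1') is shared by J, P, and W — a synapomorphy uniting that clade.
Only P and W show the derived state '1' for leaf margin serrate, supporting them as a clade.
Most parsimonious ingroup topology: (((W,P),J),Z).
W and P form a cherry on this tree, so they are sister taxa.

P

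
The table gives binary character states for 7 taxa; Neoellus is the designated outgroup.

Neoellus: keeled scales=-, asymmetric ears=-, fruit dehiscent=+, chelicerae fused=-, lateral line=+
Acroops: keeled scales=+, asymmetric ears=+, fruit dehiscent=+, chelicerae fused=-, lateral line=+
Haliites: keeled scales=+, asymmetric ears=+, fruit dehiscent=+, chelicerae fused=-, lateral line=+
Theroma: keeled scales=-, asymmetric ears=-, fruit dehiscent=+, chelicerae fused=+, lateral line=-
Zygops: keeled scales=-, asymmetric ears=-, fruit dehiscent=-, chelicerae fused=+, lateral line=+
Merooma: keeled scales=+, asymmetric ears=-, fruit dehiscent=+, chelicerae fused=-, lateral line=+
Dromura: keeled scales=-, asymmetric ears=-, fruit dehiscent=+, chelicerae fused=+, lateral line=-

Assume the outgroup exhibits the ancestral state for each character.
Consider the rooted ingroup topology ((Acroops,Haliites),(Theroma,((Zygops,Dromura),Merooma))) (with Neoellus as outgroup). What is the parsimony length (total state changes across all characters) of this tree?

8

Map each character onto ((Acroops,Haliites),(Theroma,((Zygops,Dromura),Merooma))) (rooted by Neoellus) and count the minimum state changes it requires (Fitch parsimony):
keeled scales: 2; asymmetric ears: 1; fruit dehiscent: 1; chelicerae fused: 2; lateral line: 2.
Total tree length = 8.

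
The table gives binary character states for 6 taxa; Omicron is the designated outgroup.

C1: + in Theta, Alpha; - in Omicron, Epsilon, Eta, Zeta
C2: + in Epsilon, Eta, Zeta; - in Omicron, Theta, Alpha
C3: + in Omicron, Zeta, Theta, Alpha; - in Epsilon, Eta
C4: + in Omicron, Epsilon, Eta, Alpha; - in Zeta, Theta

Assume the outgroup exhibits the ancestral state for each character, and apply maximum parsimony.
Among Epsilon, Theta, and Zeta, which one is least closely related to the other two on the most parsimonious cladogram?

Theta

Character polarity is set by the outgroup: the derived state is whichever differs from the outgroup's state, so for C3, C4 the derived state is '-', and for the remaining characters it is '+'.
C1: derived state '+' in Alpha and Theta only — synapomorphy for {Alpha, Theta}.
Only Epsilon, Eta, and Zeta show the derived state '+' for C2, supporting them as a clade.
C3 (derived state '-') is shared by Epsilon and Eta — a synapomorphy uniting that clade.
C4 groups Theta and Zeta, which is incompatible with the clades supported by the remaining characters; treating it as convergent (homoplasy) costs fewer steps than any alternative tree.
Most parsimonious ingroup topology: (((Epsilon,Eta),Zeta),(Theta,Alpha)).
Epsilon and Zeta share a more recent common ancestor with each other than either does with Theta, so Theta is the least closely related of the three.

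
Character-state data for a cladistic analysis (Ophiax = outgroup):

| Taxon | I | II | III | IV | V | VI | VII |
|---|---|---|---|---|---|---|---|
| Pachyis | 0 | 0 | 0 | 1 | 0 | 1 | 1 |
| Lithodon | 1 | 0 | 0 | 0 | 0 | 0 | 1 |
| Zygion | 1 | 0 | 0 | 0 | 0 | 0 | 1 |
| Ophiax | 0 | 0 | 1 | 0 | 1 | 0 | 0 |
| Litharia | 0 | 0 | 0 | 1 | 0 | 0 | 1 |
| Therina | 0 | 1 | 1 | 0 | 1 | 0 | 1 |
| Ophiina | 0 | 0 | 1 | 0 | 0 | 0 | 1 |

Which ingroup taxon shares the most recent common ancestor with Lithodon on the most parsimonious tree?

Zygion

Character polarity is set by the outgroup: the derived state is whichever differs from the outgroup's state, so for III, V the derived state is '0', and for the remaining characters it is '1'.
Only Lithodon and Zygion show the derived state '1' for I, supporting them as a clade.
II: derived state '1' in Therina only — an autapomorphy, so it tells us nothing about relationships among taxa.
III (derived state '0') is shared by Litharia, Lithodon, Pachyis, and Zygion — a synapomorphy uniting that clade.
Only Litharia and Pachyis show the derived state '1' for IV, supporting them as a clade.
Only Litharia, Lithodon, Ophiina, Pachyis, and Zygion show the derived state '0' for V, supporting them as a clade.
VI: derived state '1' in Pachyis only — an autapomorphy, so it tells us nothing about relationships among taxa.
All ingroup taxa share the derived state '1' for VII; it defines the ingroup but does not resolve relationships within it.
Most parsimonious ingroup topology: ((((Pachyis,Litharia),(Lithodon,Zygion)),Ophiina),Therina).
Lithodon and Zygion form a cherry on this tree, so they are sister taxa.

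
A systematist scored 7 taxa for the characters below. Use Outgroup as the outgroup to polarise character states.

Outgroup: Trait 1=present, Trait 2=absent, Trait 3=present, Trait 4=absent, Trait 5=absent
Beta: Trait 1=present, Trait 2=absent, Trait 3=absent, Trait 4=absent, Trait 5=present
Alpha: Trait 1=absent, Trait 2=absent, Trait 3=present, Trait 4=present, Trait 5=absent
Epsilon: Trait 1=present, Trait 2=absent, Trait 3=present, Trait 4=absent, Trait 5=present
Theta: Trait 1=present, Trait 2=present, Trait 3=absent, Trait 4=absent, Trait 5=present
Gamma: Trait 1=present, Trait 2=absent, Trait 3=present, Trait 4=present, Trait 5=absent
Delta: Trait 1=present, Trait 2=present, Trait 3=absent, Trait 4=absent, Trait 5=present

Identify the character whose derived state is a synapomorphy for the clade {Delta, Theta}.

Trait 2

Character polarity is set by the outgroup: the derived state is whichever differs from the outgroup's state, so for Trait 1, Trait 3 the derived state is 'absent', and for the remaining characters it is 'present'.
Trait 1 (derived state 'absent') is unique to Alpha (autapomorphy; uninformative for grouping).
Trait 2: derived state 'present' in Delta and Theta only — synapomorphy for {Delta, Theta}.
Only Beta, Delta, and Theta show the derived state 'absent' for Trait 3, supporting them as a clade.
Trait 4 (derived state 'present') is shared by Alpha and Gamma — a synapomorphy uniting that clade.
Trait 5 (derived state 'present') is shared by Beta, Delta, Epsilon, and Theta — a synapomorphy uniting that clade.
Most parsimonious ingroup topology: (((Beta,(Theta,Delta)),Epsilon),(Alpha,Gamma)).
The clade {Delta, Theta} is supported by Trait 2: its derived state 'present' occurs in exactly those taxa and in no other taxon (including the outgroup).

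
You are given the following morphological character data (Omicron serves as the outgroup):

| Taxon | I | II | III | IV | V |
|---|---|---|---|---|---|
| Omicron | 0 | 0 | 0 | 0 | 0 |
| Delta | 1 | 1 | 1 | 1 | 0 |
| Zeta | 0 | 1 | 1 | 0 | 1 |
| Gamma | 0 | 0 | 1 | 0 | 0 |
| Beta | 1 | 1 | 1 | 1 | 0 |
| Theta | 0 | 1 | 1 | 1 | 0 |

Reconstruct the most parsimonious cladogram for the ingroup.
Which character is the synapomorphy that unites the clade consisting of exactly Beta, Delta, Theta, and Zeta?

II

The outgroup has state '0' for every character, so '1' is the derived state throughout.
I: derived state '1' in Beta and Delta only — synapomorphy for {Beta, Delta}.
II (derived state '1') is shared by Beta, Delta, Theta, and Zeta — a synapomorphy uniting that clade.
III (derived state '1') is shared by all ingroup taxa — unites the whole ingroup.
IV (derived state '1') is shared by Beta, Delta, and Theta — a synapomorphy uniting that clade.
V: derived state '1' in Zeta only — an autapomorphy, so it tells us nothing about relationships among taxa.
Most parsimonious ingroup topology: ((((Delta,Beta),Theta),Zeta),Gamma).
The clade {Beta, Delta, Theta, Zeta} is supported by II: its derived state '1' occurs in exactly those taxa and in no other taxon (including the outgroup).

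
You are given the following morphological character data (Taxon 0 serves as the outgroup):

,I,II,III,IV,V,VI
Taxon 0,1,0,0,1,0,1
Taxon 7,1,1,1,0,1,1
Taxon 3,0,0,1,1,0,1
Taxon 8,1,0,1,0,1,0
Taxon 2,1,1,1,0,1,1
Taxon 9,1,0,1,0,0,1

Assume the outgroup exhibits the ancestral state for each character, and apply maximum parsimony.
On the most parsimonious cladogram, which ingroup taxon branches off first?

Character polarity is set by the outgroup: the derived state is whichever differs from the outgroup's state, so for I, IV, VI the derived state is '0', and for the remaining characters it is '1'.
I: derived state '0' in Taxon 3 only — an autapomorphy, so it tells us nothing about relationships among taxa.
II (derived state '1') is shared by Taxon 2 and Taxon 7 — a synapomorphy uniting that clade.
All ingroup taxa share the derived state '1' for III; it defines the ingroup but does not resolve relationships within it.
IV (derived state '0') is shared by Taxon 2, Taxon 7, Taxon 8, and Taxon 9 — a synapomorphy uniting that clade.
V (derived state '1') is shared by Taxon 2, Taxon 7, and Taxon 8 — a synapomorphy uniting that clade.
VI (derived state '0') is unique to Taxon 8 (autapomorphy; uninformative for grouping).
Most parsimonious ingroup topology: ((((Taxon 7,Taxon 2),Taxon 8),Taxon 9),Taxon 3).
Taxon 3 is sister to the clade containing all other ingroup taxa, so it is the earliest-diverging (most basal) ingroup lineage.

Taxon 3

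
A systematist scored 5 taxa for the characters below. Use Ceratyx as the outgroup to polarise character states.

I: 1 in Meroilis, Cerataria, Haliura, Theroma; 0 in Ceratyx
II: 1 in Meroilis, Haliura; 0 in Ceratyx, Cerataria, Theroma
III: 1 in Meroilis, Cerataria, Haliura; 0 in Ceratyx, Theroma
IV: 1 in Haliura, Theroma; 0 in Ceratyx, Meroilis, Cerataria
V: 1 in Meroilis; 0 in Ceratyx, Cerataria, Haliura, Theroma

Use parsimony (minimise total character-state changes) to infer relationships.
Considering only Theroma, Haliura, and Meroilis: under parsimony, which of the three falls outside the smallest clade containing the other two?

Theroma

The outgroup has state '0' for every character, so '1' is the derived state throughout.
I (derived state '1') is shared by all ingroup taxa — unites the whole ingroup.
Only Haliura and Meroilis show the derived state '1' for II, supporting them as a clade.
III: derived state '1' in Cerataria, Haliura, and Meroilis only — synapomorphy for {Cerataria, Haliura, Meroilis}.
IV groups Haliura and Theroma, which is incompatible with the clades supported by the remaining characters; treating it as convergent (homoplasy) costs fewer steps than any alternative tree.
V (derived state '1') is unique to Meroilis (autapomorphy; uninformative for grouping).
Most parsimonious ingroup topology: (((Meroilis,Haliura),Cerataria),Theroma).
Haliura and Meroilis share a more recent common ancestor with each other than either does with Theroma, so Theroma is the least closely related of the three.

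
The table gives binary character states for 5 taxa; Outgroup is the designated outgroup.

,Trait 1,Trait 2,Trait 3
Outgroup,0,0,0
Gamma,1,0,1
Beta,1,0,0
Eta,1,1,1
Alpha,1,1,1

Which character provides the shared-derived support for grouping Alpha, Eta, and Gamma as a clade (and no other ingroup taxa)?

Trait 3

The outgroup has state '0' for every character, so '1' is the derived state throughout.
All ingroup taxa share the derived state '1' for Trait 1; it defines the ingroup but does not resolve relationships within it.
Trait 2 (derived state '1') is shared by Alpha and Eta — a synapomorphy uniting that clade.
Trait 3: derived state '1' in Alpha, Eta, and Gamma only — synapomorphy for {Alpha, Eta, Gamma}.
Most parsimonious ingroup topology: ((Gamma,(Eta,Alpha)),Beta).
The clade {Alpha, Eta, Gamma} is supported by Trait 3: its derived state '1' occurs in exactly those taxa and in no other taxon (including the outgroup).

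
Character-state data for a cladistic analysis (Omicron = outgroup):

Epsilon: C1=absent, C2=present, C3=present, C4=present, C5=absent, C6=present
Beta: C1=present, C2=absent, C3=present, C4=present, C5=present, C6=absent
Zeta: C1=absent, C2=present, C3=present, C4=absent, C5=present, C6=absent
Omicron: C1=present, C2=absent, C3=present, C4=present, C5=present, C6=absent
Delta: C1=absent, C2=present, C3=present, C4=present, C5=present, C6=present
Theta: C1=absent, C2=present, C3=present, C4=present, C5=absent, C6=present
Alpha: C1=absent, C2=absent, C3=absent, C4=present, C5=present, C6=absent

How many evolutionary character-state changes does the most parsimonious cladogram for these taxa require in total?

6

Character polarity is set by the outgroup: the derived state is whichever differs from the outgroup's state, so for C1, C3, C4, C5 the derived state is 'absent', and for the remaining characters it is 'present'.
Only Alpha, Delta, Epsilon, Theta, and Zeta show the derived state 'absent' for C1, supporting them as a clade.
C2 (derived state 'present') is shared by Delta, Epsilon, Theta, and Zeta — a synapomorphy uniting that clade.
C3 (derived state 'absent') is unique to Alpha (autapomorphy; uninformative for grouping).
C4 (derived state 'absent') is unique to Zeta (autapomorphy; uninformative for grouping).
C5 (derived state 'absent') is shared by Epsilon and Theta — a synapomorphy uniting that clade.
Only Delta, Epsilon, and Theta show the derived state 'present' for C6, supporting them as a clade.
Most parsimonious ingroup topology: ((((Delta,(Epsilon,Theta)),Zeta),Alpha),Beta).
Changes per character on this tree: C1: 1; C2: 1; C3: 1; C4: 1; C5: 1; C6: 1.
Total = 6.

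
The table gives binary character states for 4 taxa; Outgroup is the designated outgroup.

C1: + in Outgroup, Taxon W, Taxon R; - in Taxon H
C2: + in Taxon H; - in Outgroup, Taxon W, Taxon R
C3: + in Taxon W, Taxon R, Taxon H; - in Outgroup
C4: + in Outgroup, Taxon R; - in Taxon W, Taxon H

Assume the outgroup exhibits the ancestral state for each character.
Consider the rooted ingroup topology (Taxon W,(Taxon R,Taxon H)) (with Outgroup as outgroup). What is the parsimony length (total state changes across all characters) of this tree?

Map each character onto (Taxon W,(Taxon R,Taxon H)) (rooted by Outgroup) and count the minimum state changes it requires (Fitch parsimony):
C1: 1; C2: 1; C3: 1; C4: 2.
Total tree length = 5.

5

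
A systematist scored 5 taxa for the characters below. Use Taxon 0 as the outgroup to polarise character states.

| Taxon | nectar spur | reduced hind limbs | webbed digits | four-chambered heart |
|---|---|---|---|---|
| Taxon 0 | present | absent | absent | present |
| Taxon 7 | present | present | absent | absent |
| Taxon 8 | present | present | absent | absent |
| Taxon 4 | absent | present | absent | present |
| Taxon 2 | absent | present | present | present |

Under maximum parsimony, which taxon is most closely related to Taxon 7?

Taxon 8

Character polarity is set by the outgroup: the derived state is whichever differs from the outgroup's state, so for nectar spur, four-chambered heart the derived state is 'absent', and for the remaining characters it is 'present'.
Only Taxon 2 and Taxon 4 show the derived state 'absent' for nectar spur, supporting them as a clade.
reduced hind limbs (derived state 'present') is shared by all ingroup taxa — unites the whole ingroup.
webbed digits (derived state 'present') is unique to Taxon 2 (autapomorphy; uninformative for grouping).
Only Taxon 7 and Taxon 8 show the derived state 'absent' for four-chambered heart, supporting them as a clade.
Most parsimonious ingroup topology: ((Taxon 7,Taxon 8),(Taxon 4,Taxon 2)).
Taxon 7 and Taxon 8 form a cherry on this tree, so they are sister taxa.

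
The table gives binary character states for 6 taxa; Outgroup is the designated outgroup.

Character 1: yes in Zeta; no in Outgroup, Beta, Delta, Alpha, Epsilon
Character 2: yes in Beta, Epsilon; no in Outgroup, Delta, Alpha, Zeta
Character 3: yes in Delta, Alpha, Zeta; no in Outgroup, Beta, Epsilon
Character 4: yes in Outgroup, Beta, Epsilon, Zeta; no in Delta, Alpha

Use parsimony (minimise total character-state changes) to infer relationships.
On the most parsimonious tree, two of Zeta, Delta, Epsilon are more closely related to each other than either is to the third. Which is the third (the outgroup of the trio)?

Character polarity is set by the outgroup: the derived state is whichever differs from the outgroup's state, so for Character 4 the derived state is 'no', and for the remaining characters it is 'yes'.
Character 1: derived state 'yes' in Zeta only — an autapomorphy, so it tells us nothing about relationships among taxa.
Only Beta and Epsilon show the derived state 'yes' for Character 2, supporting them as a clade.
Only Alpha, Delta, and Zeta show the derived state 'yes' for Character 3, supporting them as a clade.
Character 4 (derived state 'no') is shared by Alpha and Delta — a synapomorphy uniting that clade.
Most parsimonious ingroup topology: ((Beta,Epsilon),((Delta,Alpha),Zeta)).
Zeta and Delta share a more recent common ancestor with each other than either does with Epsilon, so Epsilon is the least closely related of the three.

Epsilon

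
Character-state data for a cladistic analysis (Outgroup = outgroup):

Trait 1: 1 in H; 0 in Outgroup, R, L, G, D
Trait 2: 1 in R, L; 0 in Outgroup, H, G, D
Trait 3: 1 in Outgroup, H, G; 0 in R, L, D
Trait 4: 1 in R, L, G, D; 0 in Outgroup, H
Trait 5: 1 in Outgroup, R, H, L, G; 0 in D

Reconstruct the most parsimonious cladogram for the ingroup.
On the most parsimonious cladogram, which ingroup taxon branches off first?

Character polarity is set by the outgroup: the derived state is whichever differs from the outgroup's state, so for Trait 3, Trait 5 the derived state is '0', and for the remaining characters it is '1'.
Trait 1: derived state '1' in H only — an autapomorphy, so it tells us nothing about relationships among taxa.
Trait 2: derived state '1' in L and R only — synapomorphy for {L, R}.
Only D, L, and R show the derived state '0' for Trait 3, supporting them as a clade.
Trait 4 (derived state '1') is shared by D, G, L, and R — a synapomorphy uniting that clade.
Trait 5: derived state '0' in D only — an autapomorphy, so it tells us nothing about relationships among taxa.
Most parsimonious ingroup topology: ((((R,L),D),G),H).
H is sister to the clade containing all other ingroup taxa, so it is the earliest-diverging (most basal) ingroup lineage.

H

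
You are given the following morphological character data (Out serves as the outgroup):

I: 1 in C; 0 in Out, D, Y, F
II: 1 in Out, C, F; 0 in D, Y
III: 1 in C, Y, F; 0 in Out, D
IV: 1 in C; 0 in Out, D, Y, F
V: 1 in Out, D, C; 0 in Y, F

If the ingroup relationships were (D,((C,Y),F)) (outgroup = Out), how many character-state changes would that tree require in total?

Map each character onto (D,((C,Y),F)) (rooted by Out) and count the minimum state changes it requires (Fitch parsimony):
I: 1; II: 2; III: 1; IV: 1; V: 2.
Total tree length = 7.

7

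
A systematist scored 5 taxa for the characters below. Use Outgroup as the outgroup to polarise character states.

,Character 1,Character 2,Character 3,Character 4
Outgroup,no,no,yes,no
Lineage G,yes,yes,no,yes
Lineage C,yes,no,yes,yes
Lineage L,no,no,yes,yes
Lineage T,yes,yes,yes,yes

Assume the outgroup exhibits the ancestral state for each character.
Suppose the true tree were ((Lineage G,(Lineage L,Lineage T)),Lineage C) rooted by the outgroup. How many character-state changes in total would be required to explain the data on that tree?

6

Map each character onto ((Lineage G,(Lineage L,Lineage T)),Lineage C) (rooted by Outgroup) and count the minimum state changes it requires (Fitch parsimony):
Character 1: 2; Character 2: 2; Character 3: 1; Character 4: 1.
Total tree length = 6.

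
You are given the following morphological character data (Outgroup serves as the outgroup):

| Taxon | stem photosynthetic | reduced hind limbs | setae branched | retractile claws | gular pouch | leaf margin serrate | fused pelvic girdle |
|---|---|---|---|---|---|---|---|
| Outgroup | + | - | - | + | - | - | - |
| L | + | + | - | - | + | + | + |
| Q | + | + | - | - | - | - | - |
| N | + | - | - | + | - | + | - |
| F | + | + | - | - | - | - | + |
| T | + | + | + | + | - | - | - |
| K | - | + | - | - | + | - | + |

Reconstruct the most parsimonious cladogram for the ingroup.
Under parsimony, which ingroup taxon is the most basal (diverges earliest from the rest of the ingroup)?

Character polarity is set by the outgroup: the derived state is whichever differs from the outgroup's state, so for stem photosynthetic, retractile claws the derived state is '-', and for the remaining characters it is '+'.
stem photosynthetic (derived state '-') is unique to K (autapomorphy; uninformative for grouping).
reduced hind limbs: derived state '+' in F, K, L, Q, and T only — synapomorphy for {F, K, L, Q, T}.
setae branched (derived state '+') is unique to T (autapomorphy; uninformative for grouping).
retractile claws: derived state '-' in F, K, L, and Q only — synapomorphy for {F, K, L, Q}.
gular pouch: derived state '+' in K and L only — synapomorphy for {K, L}.
leaf margin serrate groups L and N, which is incompatible with the clades supported by the remaining characters; treating it as convergent (homoplasy) costs fewer steps than any alternative tree.
fused pelvic girdle (derived state '+') is shared by F, K, and L — a synapomorphy uniting that clade.
Most parsimonious ingroup topology: (((((L,K),F),Q),T),N).
N is sister to the clade containing all other ingroup taxa, so it is the earliest-diverging (most basal) ingroup lineage.

N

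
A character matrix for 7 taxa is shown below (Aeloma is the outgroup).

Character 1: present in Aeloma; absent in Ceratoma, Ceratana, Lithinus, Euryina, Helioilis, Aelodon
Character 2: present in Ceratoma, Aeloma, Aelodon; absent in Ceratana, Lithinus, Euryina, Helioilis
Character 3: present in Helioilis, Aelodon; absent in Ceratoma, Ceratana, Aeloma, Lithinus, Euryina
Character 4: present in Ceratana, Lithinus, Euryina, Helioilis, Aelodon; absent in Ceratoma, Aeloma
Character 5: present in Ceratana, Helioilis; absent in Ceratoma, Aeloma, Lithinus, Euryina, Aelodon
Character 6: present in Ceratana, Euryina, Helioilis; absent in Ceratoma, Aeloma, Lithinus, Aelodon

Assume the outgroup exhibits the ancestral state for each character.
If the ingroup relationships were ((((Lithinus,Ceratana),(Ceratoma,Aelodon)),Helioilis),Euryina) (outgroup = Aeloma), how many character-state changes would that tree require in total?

Map each character onto ((((Lithinus,Ceratana),(Ceratoma,Aelodon)),Helioilis),Euryina) (rooted by Aeloma) and count the minimum state changes it requires (Fitch parsimony):
Character 1: 1; Character 2: 2; Character 3: 2; Character 4: 2; Character 5: 2; Character 6: 3.
Total tree length = 12.

12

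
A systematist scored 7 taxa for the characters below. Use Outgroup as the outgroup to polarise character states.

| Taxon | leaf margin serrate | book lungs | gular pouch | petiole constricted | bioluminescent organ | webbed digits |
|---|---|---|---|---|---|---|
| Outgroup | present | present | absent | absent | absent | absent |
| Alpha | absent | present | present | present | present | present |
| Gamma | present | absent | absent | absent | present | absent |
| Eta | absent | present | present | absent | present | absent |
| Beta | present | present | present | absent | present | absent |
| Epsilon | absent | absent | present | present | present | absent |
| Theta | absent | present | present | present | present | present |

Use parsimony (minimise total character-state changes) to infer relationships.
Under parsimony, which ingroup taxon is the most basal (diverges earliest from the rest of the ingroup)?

Gamma

Character polarity is set by the outgroup: the derived state is whichever differs from the outgroup's state, so for leaf margin serrate, book lungs the derived state is 'absent', and for the remaining characters it is 'present'.
leaf margin serrate (derived state 'absent') is shared by Alpha, Epsilon, Eta, and Theta — a synapomorphy uniting that clade.
book lungs groups Epsilon and Gamma, which is incompatible with the clades supported by the remaining characters; treating it as convergent (homoplasy) costs fewer steps than any alternative tree.
Only Alpha, Beta, Epsilon, Eta, and Theta show the derived state 'present' for gular pouch, supporting them as a clade.
petiole constricted (derived state 'present') is shared by Alpha, Epsilon, and Theta — a synapomorphy uniting that clade.
All ingroup taxa share the derived state 'present' for bioluminescent organ; it defines the ingroup but does not resolve relationships within it.
webbed digits (derived state 'present') is shared by Alpha and Theta — a synapomorphy uniting that clade.
Most parsimonious ingroup topology: (((((Alpha,Theta),Epsilon),Eta),Beta),Gamma).
Gamma is sister to the clade containing all other ingroup taxa, so it is the earliest-diverging (most basal) ingroup lineage.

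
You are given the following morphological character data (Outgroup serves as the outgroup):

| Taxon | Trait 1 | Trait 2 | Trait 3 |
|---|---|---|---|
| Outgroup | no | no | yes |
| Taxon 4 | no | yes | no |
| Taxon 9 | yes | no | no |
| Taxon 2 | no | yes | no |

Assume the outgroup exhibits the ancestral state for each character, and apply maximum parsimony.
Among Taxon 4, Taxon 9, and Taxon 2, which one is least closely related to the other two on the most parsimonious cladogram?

Taxon 9

Character polarity is set by the outgroup: the derived state is whichever differs from the outgroup's state, so for Trait 3 the derived state is 'no', and for the remaining characters it is 'yes'.
Trait 1: derived state 'yes' in Taxon 9 only — an autapomorphy, so it tells us nothing about relationships among taxa.
Trait 2 (derived state 'yes') is shared by Taxon 2 and Taxon 4 — a synapomorphy uniting that clade.
All ingroup taxa share the derived state 'no' for Trait 3; it defines the ingroup but does not resolve relationships within it.
Most parsimonious ingroup topology: ((Taxon 4,Taxon 2),Taxon 9).
Taxon 4 and Taxon 2 share a more recent common ancestor with each other than either does with Taxon 9, so Taxon 9 is the least closely related of the three.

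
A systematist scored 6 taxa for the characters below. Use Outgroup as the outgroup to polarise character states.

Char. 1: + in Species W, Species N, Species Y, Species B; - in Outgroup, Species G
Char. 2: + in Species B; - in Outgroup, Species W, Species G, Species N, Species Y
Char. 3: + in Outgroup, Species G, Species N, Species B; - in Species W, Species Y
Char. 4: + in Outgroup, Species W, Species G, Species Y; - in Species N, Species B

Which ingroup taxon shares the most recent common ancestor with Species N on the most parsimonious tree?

Species B

Character polarity is set by the outgroup: the derived state is whichever differs from the outgroup's state, so for Char. 3, Char. 4 the derived state is '-', and for the remaining characters it is '+'.
Char. 1 (derived state '+') is shared by Species B, Species N, Species W, and Species Y — a synapomorphy uniting that clade.
Char. 2: derived state '+' in Species B only — an autapomorphy, so it tells us nothing about relationships among taxa.
Char. 3: derived state '-' in Species W and Species Y only — synapomorphy for {Species W, Species Y}.
Only Species B and Species N show the derived state '-' for Char. 4, supporting them as a clade.
Most parsimonious ingroup topology: (((Species W,Species Y),(Species N,Species B)),Species G).
Species N and Species B form a cherry on this tree, so they are sister taxa.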